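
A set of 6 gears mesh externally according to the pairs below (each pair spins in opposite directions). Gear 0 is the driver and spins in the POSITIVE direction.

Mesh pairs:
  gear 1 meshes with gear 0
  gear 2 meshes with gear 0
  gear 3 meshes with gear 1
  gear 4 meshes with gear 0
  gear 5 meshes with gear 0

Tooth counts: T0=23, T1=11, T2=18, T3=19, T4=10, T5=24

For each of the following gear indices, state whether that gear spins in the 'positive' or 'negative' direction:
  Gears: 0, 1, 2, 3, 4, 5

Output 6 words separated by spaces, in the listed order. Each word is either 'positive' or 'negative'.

Answer: positive negative negative positive negative negative

Derivation:
Gear 0 (driver): positive (depth 0)
  gear 1: meshes with gear 0 -> depth 1 -> negative (opposite of gear 0)
  gear 2: meshes with gear 0 -> depth 1 -> negative (opposite of gear 0)
  gear 3: meshes with gear 1 -> depth 2 -> positive (opposite of gear 1)
  gear 4: meshes with gear 0 -> depth 1 -> negative (opposite of gear 0)
  gear 5: meshes with gear 0 -> depth 1 -> negative (opposite of gear 0)
Queried indices 0, 1, 2, 3, 4, 5 -> positive, negative, negative, positive, negative, negative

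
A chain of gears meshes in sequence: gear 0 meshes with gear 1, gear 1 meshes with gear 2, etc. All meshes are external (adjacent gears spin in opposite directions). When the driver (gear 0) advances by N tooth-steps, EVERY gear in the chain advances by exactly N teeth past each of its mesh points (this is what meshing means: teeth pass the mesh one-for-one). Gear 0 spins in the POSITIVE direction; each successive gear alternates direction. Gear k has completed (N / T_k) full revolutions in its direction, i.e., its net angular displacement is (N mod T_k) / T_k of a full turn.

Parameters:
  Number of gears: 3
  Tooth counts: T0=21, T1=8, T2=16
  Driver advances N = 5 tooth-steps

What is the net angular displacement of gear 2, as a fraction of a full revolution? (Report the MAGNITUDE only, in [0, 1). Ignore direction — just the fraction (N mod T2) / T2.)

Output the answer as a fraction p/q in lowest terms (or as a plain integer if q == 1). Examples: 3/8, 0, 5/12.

Answer: 5/16

Derivation:
Chain of 3 gears, tooth counts: [21, 8, 16]
  gear 0: T0=21, direction=positive, advance = 5 mod 21 = 5 teeth = 5/21 turn
  gear 1: T1=8, direction=negative, advance = 5 mod 8 = 5 teeth = 5/8 turn
  gear 2: T2=16, direction=positive, advance = 5 mod 16 = 5 teeth = 5/16 turn
Gear 2: 5 mod 16 = 5
Fraction = 5 / 16 = 5/16 (gcd(5,16)=1) = 5/16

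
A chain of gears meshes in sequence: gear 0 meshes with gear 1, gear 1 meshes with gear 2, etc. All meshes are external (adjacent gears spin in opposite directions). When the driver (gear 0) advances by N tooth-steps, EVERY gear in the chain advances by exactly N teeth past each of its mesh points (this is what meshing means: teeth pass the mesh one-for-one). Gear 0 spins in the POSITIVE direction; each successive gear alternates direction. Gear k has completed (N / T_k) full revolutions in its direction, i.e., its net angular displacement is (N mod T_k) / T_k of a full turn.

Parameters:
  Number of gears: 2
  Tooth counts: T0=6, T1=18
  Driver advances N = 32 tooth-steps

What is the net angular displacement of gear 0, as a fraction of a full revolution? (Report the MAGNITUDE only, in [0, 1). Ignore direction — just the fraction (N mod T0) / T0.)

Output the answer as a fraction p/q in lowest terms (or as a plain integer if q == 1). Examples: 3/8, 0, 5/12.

Chain of 2 gears, tooth counts: [6, 18]
  gear 0: T0=6, direction=positive, advance = 32 mod 6 = 2 teeth = 2/6 turn
  gear 1: T1=18, direction=negative, advance = 32 mod 18 = 14 teeth = 14/18 turn
Gear 0: 32 mod 6 = 2
Fraction = 2 / 6 = 1/3 (gcd(2,6)=2) = 1/3

Answer: 1/3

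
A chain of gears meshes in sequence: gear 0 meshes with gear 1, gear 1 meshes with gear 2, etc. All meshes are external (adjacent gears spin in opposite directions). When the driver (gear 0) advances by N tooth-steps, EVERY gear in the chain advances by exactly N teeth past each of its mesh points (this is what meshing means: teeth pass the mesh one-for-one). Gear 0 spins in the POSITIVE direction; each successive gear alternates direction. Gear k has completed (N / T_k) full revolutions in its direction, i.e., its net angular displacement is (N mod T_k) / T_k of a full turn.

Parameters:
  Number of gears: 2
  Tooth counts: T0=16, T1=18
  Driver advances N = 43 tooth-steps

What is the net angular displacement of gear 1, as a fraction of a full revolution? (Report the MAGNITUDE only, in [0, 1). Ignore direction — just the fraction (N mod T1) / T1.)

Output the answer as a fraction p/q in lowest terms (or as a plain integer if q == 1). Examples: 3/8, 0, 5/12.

Chain of 2 gears, tooth counts: [16, 18]
  gear 0: T0=16, direction=positive, advance = 43 mod 16 = 11 teeth = 11/16 turn
  gear 1: T1=18, direction=negative, advance = 43 mod 18 = 7 teeth = 7/18 turn
Gear 1: 43 mod 18 = 7
Fraction = 7 / 18 = 7/18 (gcd(7,18)=1) = 7/18

Answer: 7/18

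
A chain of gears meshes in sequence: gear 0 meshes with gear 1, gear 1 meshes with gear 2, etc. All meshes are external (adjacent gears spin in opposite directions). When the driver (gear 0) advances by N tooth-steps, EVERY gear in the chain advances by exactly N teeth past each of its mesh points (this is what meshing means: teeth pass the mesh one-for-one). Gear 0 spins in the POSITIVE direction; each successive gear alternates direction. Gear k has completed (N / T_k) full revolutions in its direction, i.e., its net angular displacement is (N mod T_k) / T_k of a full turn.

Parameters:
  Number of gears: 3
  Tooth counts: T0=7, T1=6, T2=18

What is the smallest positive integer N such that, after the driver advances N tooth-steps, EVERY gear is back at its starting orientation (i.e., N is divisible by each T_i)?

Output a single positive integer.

Gear k returns to start when N is a multiple of T_k.
All gears at start simultaneously when N is a common multiple of [7, 6, 18]; the smallest such N is lcm(7, 6, 18).
Start: lcm = T0 = 7
Fold in T1=6: gcd(7, 6) = 1; lcm(7, 6) = 7 * 6 / 1 = 42 / 1 = 42
Fold in T2=18: gcd(42, 18) = 6; lcm(42, 18) = 42 * 18 / 6 = 756 / 6 = 126
Full cycle length = 126

Answer: 126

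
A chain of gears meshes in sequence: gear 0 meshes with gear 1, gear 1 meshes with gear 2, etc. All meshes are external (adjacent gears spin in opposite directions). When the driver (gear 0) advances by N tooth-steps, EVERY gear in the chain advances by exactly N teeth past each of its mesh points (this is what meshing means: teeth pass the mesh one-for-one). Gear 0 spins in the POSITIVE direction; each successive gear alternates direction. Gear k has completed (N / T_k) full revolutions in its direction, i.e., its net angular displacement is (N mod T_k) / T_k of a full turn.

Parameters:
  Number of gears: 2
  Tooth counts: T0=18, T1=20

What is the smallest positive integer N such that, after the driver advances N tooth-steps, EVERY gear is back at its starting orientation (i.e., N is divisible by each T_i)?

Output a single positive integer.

Answer: 180

Derivation:
Gear k returns to start when N is a multiple of T_k.
All gears at start simultaneously when N is a common multiple of [18, 20]; the smallest such N is lcm(18, 20).
Start: lcm = T0 = 18
Fold in T1=20: gcd(18, 20) = 2; lcm(18, 20) = 18 * 20 / 2 = 360 / 2 = 180
Full cycle length = 180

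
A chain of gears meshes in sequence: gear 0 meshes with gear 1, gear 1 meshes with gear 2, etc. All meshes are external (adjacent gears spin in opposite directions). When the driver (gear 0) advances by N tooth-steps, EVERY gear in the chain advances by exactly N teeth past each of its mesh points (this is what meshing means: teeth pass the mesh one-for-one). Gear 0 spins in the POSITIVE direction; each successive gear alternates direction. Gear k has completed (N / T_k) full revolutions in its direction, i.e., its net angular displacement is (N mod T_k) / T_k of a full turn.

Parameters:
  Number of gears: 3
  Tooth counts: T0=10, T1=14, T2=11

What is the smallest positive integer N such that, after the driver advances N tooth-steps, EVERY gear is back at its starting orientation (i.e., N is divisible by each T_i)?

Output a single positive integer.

Gear k returns to start when N is a multiple of T_k.
All gears at start simultaneously when N is a common multiple of [10, 14, 11]; the smallest such N is lcm(10, 14, 11).
Start: lcm = T0 = 10
Fold in T1=14: gcd(10, 14) = 2; lcm(10, 14) = 10 * 14 / 2 = 140 / 2 = 70
Fold in T2=11: gcd(70, 11) = 1; lcm(70, 11) = 70 * 11 / 1 = 770 / 1 = 770
Full cycle length = 770

Answer: 770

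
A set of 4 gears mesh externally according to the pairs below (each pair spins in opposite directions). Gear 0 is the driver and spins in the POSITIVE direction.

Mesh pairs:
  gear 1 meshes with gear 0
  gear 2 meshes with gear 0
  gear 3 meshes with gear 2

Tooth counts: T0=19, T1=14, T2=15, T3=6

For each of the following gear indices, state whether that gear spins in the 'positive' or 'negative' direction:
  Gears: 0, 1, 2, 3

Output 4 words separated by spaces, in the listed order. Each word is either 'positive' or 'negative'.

Answer: positive negative negative positive

Derivation:
Gear 0 (driver): positive (depth 0)
  gear 1: meshes with gear 0 -> depth 1 -> negative (opposite of gear 0)
  gear 2: meshes with gear 0 -> depth 1 -> negative (opposite of gear 0)
  gear 3: meshes with gear 2 -> depth 2 -> positive (opposite of gear 2)
Queried indices 0, 1, 2, 3 -> positive, negative, negative, positive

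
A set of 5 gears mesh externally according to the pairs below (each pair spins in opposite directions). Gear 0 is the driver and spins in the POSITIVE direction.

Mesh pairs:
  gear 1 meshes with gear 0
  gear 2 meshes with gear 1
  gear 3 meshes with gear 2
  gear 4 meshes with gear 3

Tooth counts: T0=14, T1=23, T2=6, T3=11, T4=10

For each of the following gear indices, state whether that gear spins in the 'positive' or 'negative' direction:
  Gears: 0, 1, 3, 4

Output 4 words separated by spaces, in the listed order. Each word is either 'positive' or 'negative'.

Gear 0 (driver): positive (depth 0)
  gear 1: meshes with gear 0 -> depth 1 -> negative (opposite of gear 0)
  gear 2: meshes with gear 1 -> depth 2 -> positive (opposite of gear 1)
  gear 3: meshes with gear 2 -> depth 3 -> negative (opposite of gear 2)
  gear 4: meshes with gear 3 -> depth 4 -> positive (opposite of gear 3)
Queried indices 0, 1, 3, 4 -> positive, negative, negative, positive

Answer: positive negative negative positive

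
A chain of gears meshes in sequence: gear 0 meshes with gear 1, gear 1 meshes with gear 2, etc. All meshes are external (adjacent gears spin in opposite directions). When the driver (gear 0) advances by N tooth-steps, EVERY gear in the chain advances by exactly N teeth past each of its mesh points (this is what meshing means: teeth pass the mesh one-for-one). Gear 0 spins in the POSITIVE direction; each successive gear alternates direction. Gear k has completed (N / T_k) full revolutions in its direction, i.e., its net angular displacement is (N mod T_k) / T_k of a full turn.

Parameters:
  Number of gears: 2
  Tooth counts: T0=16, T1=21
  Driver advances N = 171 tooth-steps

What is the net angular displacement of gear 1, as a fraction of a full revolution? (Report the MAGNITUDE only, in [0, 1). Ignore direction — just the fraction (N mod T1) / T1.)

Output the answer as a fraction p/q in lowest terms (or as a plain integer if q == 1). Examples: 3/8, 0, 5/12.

Chain of 2 gears, tooth counts: [16, 21]
  gear 0: T0=16, direction=positive, advance = 171 mod 16 = 11 teeth = 11/16 turn
  gear 1: T1=21, direction=negative, advance = 171 mod 21 = 3 teeth = 3/21 turn
Gear 1: 171 mod 21 = 3
Fraction = 3 / 21 = 1/7 (gcd(3,21)=3) = 1/7

Answer: 1/7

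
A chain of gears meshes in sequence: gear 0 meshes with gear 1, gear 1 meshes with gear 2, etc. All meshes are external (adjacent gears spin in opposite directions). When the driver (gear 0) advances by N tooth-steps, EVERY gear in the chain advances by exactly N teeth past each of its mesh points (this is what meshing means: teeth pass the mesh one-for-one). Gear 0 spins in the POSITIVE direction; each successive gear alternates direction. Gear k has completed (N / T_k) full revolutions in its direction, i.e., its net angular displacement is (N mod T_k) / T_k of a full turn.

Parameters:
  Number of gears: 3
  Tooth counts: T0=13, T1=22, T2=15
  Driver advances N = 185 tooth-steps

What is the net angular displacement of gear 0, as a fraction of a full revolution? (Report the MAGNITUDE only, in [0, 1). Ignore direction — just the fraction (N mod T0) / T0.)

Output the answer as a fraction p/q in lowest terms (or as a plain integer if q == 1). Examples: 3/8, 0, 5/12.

Chain of 3 gears, tooth counts: [13, 22, 15]
  gear 0: T0=13, direction=positive, advance = 185 mod 13 = 3 teeth = 3/13 turn
  gear 1: T1=22, direction=negative, advance = 185 mod 22 = 9 teeth = 9/22 turn
  gear 2: T2=15, direction=positive, advance = 185 mod 15 = 5 teeth = 5/15 turn
Gear 0: 185 mod 13 = 3
Fraction = 3 / 13 = 3/13 (gcd(3,13)=1) = 3/13

Answer: 3/13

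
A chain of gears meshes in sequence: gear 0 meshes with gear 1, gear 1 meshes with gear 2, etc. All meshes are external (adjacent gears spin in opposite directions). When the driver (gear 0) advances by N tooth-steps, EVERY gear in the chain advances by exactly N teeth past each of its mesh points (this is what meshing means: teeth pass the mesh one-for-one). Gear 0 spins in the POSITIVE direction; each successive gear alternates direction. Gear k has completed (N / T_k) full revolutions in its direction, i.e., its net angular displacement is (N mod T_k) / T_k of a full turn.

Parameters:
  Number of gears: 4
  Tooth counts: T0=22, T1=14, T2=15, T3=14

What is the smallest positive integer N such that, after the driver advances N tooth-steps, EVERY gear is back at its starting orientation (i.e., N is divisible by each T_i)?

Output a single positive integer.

Gear k returns to start when N is a multiple of T_k.
All gears at start simultaneously when N is a common multiple of [22, 14, 15, 14]; the smallest such N is lcm(22, 14, 15, 14).
Start: lcm = T0 = 22
Fold in T1=14: gcd(22, 14) = 2; lcm(22, 14) = 22 * 14 / 2 = 308 / 2 = 154
Fold in T2=15: gcd(154, 15) = 1; lcm(154, 15) = 154 * 15 / 1 = 2310 / 1 = 2310
Fold in T3=14: gcd(2310, 14) = 14; lcm(2310, 14) = 2310 * 14 / 14 = 32340 / 14 = 2310
Full cycle length = 2310

Answer: 2310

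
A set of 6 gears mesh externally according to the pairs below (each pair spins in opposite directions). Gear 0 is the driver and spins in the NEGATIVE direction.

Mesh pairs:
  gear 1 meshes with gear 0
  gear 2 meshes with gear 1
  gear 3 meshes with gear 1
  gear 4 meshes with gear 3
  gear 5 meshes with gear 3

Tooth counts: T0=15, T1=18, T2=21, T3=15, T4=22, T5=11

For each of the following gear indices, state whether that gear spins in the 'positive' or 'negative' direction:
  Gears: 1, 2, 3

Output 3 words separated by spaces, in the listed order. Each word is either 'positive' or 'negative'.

Answer: positive negative negative

Derivation:
Gear 0 (driver): negative (depth 0)
  gear 1: meshes with gear 0 -> depth 1 -> positive (opposite of gear 0)
  gear 2: meshes with gear 1 -> depth 2 -> negative (opposite of gear 1)
  gear 3: meshes with gear 1 -> depth 2 -> negative (opposite of gear 1)
  gear 4: meshes with gear 3 -> depth 3 -> positive (opposite of gear 3)
  gear 5: meshes with gear 3 -> depth 3 -> positive (opposite of gear 3)
Queried indices 1, 2, 3 -> positive, negative, negative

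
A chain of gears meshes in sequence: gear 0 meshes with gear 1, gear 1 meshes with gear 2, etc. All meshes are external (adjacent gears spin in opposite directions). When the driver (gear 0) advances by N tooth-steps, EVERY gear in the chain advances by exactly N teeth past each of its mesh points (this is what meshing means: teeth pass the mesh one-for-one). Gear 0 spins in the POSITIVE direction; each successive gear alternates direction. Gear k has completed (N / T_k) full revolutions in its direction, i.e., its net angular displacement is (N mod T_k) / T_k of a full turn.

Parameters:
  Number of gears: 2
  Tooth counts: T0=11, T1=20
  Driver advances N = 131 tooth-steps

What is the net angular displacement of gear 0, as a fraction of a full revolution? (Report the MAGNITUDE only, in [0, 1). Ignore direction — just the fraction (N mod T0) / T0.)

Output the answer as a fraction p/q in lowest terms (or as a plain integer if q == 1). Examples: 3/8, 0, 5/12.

Chain of 2 gears, tooth counts: [11, 20]
  gear 0: T0=11, direction=positive, advance = 131 mod 11 = 10 teeth = 10/11 turn
  gear 1: T1=20, direction=negative, advance = 131 mod 20 = 11 teeth = 11/20 turn
Gear 0: 131 mod 11 = 10
Fraction = 10 / 11 = 10/11 (gcd(10,11)=1) = 10/11

Answer: 10/11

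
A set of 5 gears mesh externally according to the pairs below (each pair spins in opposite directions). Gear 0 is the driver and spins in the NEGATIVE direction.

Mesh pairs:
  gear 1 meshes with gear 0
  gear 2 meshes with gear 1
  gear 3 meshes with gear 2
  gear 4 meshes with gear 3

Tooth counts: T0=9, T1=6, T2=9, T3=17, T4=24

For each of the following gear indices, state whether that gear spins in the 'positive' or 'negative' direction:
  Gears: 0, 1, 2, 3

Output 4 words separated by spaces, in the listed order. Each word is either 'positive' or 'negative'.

Gear 0 (driver): negative (depth 0)
  gear 1: meshes with gear 0 -> depth 1 -> positive (opposite of gear 0)
  gear 2: meshes with gear 1 -> depth 2 -> negative (opposite of gear 1)
  gear 3: meshes with gear 2 -> depth 3 -> positive (opposite of gear 2)
  gear 4: meshes with gear 3 -> depth 4 -> negative (opposite of gear 3)
Queried indices 0, 1, 2, 3 -> negative, positive, negative, positive

Answer: negative positive negative positive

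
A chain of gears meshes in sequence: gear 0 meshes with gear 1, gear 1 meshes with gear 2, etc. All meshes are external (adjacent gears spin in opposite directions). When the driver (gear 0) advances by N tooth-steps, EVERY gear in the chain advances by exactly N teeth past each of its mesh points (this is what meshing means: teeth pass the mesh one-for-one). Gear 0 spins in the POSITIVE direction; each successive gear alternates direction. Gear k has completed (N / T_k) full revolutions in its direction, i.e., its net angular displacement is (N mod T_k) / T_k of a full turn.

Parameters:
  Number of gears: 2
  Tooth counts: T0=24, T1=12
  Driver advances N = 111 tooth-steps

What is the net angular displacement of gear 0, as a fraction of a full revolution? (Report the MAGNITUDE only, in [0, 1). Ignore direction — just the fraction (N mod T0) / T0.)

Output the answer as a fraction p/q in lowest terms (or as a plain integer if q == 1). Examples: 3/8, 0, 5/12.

Answer: 5/8

Derivation:
Chain of 2 gears, tooth counts: [24, 12]
  gear 0: T0=24, direction=positive, advance = 111 mod 24 = 15 teeth = 15/24 turn
  gear 1: T1=12, direction=negative, advance = 111 mod 12 = 3 teeth = 3/12 turn
Gear 0: 111 mod 24 = 15
Fraction = 15 / 24 = 5/8 (gcd(15,24)=3) = 5/8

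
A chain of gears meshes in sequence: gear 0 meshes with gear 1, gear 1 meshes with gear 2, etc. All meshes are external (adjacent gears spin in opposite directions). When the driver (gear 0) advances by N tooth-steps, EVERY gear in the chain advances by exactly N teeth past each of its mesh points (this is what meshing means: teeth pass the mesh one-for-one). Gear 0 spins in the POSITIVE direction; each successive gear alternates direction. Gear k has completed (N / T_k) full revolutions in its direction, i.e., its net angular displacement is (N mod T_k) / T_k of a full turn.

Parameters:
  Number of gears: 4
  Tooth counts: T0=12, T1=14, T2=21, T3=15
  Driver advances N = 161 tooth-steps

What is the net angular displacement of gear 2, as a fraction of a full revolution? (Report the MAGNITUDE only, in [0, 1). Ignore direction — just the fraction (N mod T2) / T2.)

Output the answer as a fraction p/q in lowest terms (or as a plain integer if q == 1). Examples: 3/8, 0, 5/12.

Answer: 2/3

Derivation:
Chain of 4 gears, tooth counts: [12, 14, 21, 15]
  gear 0: T0=12, direction=positive, advance = 161 mod 12 = 5 teeth = 5/12 turn
  gear 1: T1=14, direction=negative, advance = 161 mod 14 = 7 teeth = 7/14 turn
  gear 2: T2=21, direction=positive, advance = 161 mod 21 = 14 teeth = 14/21 turn
  gear 3: T3=15, direction=negative, advance = 161 mod 15 = 11 teeth = 11/15 turn
Gear 2: 161 mod 21 = 14
Fraction = 14 / 21 = 2/3 (gcd(14,21)=7) = 2/3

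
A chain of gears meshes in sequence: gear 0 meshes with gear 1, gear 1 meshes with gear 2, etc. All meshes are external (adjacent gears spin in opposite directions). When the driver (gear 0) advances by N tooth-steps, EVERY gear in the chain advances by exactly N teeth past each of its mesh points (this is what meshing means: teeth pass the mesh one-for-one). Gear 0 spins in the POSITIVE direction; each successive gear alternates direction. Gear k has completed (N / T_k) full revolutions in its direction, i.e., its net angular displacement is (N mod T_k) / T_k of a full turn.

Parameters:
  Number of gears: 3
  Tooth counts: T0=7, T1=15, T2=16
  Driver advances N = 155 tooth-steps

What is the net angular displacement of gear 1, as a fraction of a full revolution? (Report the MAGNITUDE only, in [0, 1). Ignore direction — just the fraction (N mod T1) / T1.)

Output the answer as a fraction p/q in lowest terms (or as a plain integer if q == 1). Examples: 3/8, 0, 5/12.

Chain of 3 gears, tooth counts: [7, 15, 16]
  gear 0: T0=7, direction=positive, advance = 155 mod 7 = 1 teeth = 1/7 turn
  gear 1: T1=15, direction=negative, advance = 155 mod 15 = 5 teeth = 5/15 turn
  gear 2: T2=16, direction=positive, advance = 155 mod 16 = 11 teeth = 11/16 turn
Gear 1: 155 mod 15 = 5
Fraction = 5 / 15 = 1/3 (gcd(5,15)=5) = 1/3

Answer: 1/3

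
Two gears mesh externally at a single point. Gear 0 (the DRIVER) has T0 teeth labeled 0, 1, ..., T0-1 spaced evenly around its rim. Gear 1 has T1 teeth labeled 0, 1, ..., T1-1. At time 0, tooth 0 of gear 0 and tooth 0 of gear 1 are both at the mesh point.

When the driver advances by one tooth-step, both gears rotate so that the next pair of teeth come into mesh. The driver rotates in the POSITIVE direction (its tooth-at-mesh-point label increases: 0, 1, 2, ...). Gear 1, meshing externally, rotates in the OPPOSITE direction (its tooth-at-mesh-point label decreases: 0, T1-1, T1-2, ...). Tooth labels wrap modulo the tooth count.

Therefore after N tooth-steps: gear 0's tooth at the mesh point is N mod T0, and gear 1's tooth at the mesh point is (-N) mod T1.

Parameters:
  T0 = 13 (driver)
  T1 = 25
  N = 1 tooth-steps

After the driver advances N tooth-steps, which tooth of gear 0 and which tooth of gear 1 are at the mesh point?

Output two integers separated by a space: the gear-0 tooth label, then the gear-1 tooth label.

Answer: 1 24

Derivation:
Gear 0 (driver, T0=13): tooth at mesh = N mod T0
  1 = 0 * 13 + 1, so 1 mod 13 = 1
  gear 0 tooth = 1
Gear 1 (driven, T1=25): tooth at mesh = (-N) mod T1
  1 = 0 * 25 + 1, so 1 mod 25 = 1
  (-1) mod 25 = (-1) mod 25 = 25 - 1 = 24
Mesh after 1 steps: gear-0 tooth 1 meets gear-1 tooth 24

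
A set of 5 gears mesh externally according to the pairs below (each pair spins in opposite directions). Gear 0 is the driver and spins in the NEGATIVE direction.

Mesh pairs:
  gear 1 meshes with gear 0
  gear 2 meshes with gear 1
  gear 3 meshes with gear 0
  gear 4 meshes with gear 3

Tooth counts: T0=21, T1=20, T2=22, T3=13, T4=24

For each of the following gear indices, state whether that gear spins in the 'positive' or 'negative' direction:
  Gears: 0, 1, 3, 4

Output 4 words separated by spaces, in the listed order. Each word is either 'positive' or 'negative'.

Gear 0 (driver): negative (depth 0)
  gear 1: meshes with gear 0 -> depth 1 -> positive (opposite of gear 0)
  gear 2: meshes with gear 1 -> depth 2 -> negative (opposite of gear 1)
  gear 3: meshes with gear 0 -> depth 1 -> positive (opposite of gear 0)
  gear 4: meshes with gear 3 -> depth 2 -> negative (opposite of gear 3)
Queried indices 0, 1, 3, 4 -> negative, positive, positive, negative

Answer: negative positive positive negative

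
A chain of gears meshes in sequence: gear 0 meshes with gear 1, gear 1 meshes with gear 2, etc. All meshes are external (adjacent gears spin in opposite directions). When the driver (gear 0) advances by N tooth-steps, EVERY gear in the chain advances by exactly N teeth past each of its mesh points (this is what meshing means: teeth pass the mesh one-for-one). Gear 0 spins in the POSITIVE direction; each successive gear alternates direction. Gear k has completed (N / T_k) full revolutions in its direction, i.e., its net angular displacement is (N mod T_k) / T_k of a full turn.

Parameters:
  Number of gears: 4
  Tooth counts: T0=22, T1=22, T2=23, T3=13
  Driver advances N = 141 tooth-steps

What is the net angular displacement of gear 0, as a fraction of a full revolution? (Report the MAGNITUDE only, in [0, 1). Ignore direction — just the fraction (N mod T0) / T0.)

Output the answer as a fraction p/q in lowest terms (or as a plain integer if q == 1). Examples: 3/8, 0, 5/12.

Answer: 9/22

Derivation:
Chain of 4 gears, tooth counts: [22, 22, 23, 13]
  gear 0: T0=22, direction=positive, advance = 141 mod 22 = 9 teeth = 9/22 turn
  gear 1: T1=22, direction=negative, advance = 141 mod 22 = 9 teeth = 9/22 turn
  gear 2: T2=23, direction=positive, advance = 141 mod 23 = 3 teeth = 3/23 turn
  gear 3: T3=13, direction=negative, advance = 141 mod 13 = 11 teeth = 11/13 turn
Gear 0: 141 mod 22 = 9
Fraction = 9 / 22 = 9/22 (gcd(9,22)=1) = 9/22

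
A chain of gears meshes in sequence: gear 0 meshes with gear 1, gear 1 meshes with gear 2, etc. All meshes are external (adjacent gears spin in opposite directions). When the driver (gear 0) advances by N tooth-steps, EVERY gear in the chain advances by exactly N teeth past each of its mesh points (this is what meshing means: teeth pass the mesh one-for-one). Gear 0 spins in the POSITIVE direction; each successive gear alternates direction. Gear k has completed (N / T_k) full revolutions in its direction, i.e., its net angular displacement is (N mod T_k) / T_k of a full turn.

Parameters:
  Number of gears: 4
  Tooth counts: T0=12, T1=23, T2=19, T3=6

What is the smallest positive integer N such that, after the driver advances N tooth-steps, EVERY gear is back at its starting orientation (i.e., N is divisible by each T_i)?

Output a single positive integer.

Gear k returns to start when N is a multiple of T_k.
All gears at start simultaneously when N is a common multiple of [12, 23, 19, 6]; the smallest such N is lcm(12, 23, 19, 6).
Start: lcm = T0 = 12
Fold in T1=23: gcd(12, 23) = 1; lcm(12, 23) = 12 * 23 / 1 = 276 / 1 = 276
Fold in T2=19: gcd(276, 19) = 1; lcm(276, 19) = 276 * 19 / 1 = 5244 / 1 = 5244
Fold in T3=6: gcd(5244, 6) = 6; lcm(5244, 6) = 5244 * 6 / 6 = 31464 / 6 = 5244
Full cycle length = 5244

Answer: 5244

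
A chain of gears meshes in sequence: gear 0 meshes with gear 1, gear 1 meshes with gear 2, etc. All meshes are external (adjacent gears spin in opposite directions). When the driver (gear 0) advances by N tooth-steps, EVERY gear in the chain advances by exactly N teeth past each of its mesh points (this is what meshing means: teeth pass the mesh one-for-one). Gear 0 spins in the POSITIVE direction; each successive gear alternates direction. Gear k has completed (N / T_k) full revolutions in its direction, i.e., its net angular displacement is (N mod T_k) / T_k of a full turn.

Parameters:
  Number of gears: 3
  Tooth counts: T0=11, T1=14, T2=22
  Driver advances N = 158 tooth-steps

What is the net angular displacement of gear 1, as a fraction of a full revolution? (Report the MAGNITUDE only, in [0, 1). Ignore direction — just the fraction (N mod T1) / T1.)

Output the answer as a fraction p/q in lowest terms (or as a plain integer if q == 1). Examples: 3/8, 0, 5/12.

Answer: 2/7

Derivation:
Chain of 3 gears, tooth counts: [11, 14, 22]
  gear 0: T0=11, direction=positive, advance = 158 mod 11 = 4 teeth = 4/11 turn
  gear 1: T1=14, direction=negative, advance = 158 mod 14 = 4 teeth = 4/14 turn
  gear 2: T2=22, direction=positive, advance = 158 mod 22 = 4 teeth = 4/22 turn
Gear 1: 158 mod 14 = 4
Fraction = 4 / 14 = 2/7 (gcd(4,14)=2) = 2/7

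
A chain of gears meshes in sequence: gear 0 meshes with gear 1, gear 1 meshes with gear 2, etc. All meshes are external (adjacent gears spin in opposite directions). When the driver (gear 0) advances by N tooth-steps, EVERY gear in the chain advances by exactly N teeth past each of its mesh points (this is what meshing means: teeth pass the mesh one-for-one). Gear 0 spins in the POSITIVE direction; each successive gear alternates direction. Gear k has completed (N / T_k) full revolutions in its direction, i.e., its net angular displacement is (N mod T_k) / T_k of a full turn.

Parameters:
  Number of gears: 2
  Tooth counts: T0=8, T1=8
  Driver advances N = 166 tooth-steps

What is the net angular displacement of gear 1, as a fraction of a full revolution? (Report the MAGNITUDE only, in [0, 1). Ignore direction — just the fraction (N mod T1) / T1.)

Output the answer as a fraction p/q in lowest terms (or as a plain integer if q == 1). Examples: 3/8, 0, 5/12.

Chain of 2 gears, tooth counts: [8, 8]
  gear 0: T0=8, direction=positive, advance = 166 mod 8 = 6 teeth = 6/8 turn
  gear 1: T1=8, direction=negative, advance = 166 mod 8 = 6 teeth = 6/8 turn
Gear 1: 166 mod 8 = 6
Fraction = 6 / 8 = 3/4 (gcd(6,8)=2) = 3/4

Answer: 3/4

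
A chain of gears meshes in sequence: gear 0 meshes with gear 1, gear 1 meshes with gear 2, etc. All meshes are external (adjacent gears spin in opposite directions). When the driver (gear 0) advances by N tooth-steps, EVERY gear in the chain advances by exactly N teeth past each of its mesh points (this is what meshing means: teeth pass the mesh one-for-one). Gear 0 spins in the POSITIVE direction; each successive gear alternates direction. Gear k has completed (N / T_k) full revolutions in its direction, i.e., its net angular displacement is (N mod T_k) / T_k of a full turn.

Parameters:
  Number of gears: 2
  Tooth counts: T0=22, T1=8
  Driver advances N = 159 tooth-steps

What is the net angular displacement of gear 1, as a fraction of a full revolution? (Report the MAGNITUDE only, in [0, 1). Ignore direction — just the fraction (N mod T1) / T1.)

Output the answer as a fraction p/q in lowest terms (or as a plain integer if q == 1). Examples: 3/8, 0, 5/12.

Answer: 7/8

Derivation:
Chain of 2 gears, tooth counts: [22, 8]
  gear 0: T0=22, direction=positive, advance = 159 mod 22 = 5 teeth = 5/22 turn
  gear 1: T1=8, direction=negative, advance = 159 mod 8 = 7 teeth = 7/8 turn
Gear 1: 159 mod 8 = 7
Fraction = 7 / 8 = 7/8 (gcd(7,8)=1) = 7/8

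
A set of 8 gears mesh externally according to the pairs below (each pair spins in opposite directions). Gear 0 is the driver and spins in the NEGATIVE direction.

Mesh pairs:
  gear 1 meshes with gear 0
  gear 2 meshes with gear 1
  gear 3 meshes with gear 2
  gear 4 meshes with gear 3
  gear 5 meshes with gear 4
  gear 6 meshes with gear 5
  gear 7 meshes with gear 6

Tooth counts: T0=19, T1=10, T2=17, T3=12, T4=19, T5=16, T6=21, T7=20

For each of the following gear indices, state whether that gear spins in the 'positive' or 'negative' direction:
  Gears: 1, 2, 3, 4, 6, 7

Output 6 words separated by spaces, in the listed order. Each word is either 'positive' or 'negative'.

Answer: positive negative positive negative negative positive

Derivation:
Gear 0 (driver): negative (depth 0)
  gear 1: meshes with gear 0 -> depth 1 -> positive (opposite of gear 0)
  gear 2: meshes with gear 1 -> depth 2 -> negative (opposite of gear 1)
  gear 3: meshes with gear 2 -> depth 3 -> positive (opposite of gear 2)
  gear 4: meshes with gear 3 -> depth 4 -> negative (opposite of gear 3)
  gear 5: meshes with gear 4 -> depth 5 -> positive (opposite of gear 4)
  gear 6: meshes with gear 5 -> depth 6 -> negative (opposite of gear 5)
  gear 7: meshes with gear 6 -> depth 7 -> positive (opposite of gear 6)
Queried indices 1, 2, 3, 4, 6, 7 -> positive, negative, positive, negative, negative, positive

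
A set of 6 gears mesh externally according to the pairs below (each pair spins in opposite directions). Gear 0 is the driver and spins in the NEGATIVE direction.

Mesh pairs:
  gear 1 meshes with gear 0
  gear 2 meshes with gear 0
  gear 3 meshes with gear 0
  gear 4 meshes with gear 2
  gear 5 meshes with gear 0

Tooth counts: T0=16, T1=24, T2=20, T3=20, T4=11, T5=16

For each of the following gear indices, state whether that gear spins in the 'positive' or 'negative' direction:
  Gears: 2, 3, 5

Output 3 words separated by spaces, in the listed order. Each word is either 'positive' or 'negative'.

Answer: positive positive positive

Derivation:
Gear 0 (driver): negative (depth 0)
  gear 1: meshes with gear 0 -> depth 1 -> positive (opposite of gear 0)
  gear 2: meshes with gear 0 -> depth 1 -> positive (opposite of gear 0)
  gear 3: meshes with gear 0 -> depth 1 -> positive (opposite of gear 0)
  gear 4: meshes with gear 2 -> depth 2 -> negative (opposite of gear 2)
  gear 5: meshes with gear 0 -> depth 1 -> positive (opposite of gear 0)
Queried indices 2, 3, 5 -> positive, positive, positive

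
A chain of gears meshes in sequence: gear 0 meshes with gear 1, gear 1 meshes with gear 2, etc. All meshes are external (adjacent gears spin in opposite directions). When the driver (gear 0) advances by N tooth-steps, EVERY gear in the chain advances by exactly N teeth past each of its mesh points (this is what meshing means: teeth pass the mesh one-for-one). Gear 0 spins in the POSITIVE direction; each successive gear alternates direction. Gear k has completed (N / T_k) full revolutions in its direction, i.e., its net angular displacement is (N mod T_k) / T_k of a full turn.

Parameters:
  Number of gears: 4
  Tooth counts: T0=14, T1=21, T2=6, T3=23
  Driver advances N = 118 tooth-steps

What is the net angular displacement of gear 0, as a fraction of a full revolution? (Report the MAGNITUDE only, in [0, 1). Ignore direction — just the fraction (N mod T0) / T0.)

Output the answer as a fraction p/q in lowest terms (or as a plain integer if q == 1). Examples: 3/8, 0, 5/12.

Answer: 3/7

Derivation:
Chain of 4 gears, tooth counts: [14, 21, 6, 23]
  gear 0: T0=14, direction=positive, advance = 118 mod 14 = 6 teeth = 6/14 turn
  gear 1: T1=21, direction=negative, advance = 118 mod 21 = 13 teeth = 13/21 turn
  gear 2: T2=6, direction=positive, advance = 118 mod 6 = 4 teeth = 4/6 turn
  gear 3: T3=23, direction=negative, advance = 118 mod 23 = 3 teeth = 3/23 turn
Gear 0: 118 mod 14 = 6
Fraction = 6 / 14 = 3/7 (gcd(6,14)=2) = 3/7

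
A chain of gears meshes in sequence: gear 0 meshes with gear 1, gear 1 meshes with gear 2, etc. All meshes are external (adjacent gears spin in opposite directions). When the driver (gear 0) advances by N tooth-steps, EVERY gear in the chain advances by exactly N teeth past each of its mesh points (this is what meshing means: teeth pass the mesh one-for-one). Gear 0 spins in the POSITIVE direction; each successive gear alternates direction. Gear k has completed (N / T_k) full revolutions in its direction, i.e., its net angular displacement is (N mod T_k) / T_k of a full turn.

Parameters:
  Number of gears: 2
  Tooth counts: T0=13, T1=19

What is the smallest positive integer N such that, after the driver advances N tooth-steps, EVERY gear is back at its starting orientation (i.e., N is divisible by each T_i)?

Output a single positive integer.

Answer: 247

Derivation:
Gear k returns to start when N is a multiple of T_k.
All gears at start simultaneously when N is a common multiple of [13, 19]; the smallest such N is lcm(13, 19).
Start: lcm = T0 = 13
Fold in T1=19: gcd(13, 19) = 1; lcm(13, 19) = 13 * 19 / 1 = 247 / 1 = 247
Full cycle length = 247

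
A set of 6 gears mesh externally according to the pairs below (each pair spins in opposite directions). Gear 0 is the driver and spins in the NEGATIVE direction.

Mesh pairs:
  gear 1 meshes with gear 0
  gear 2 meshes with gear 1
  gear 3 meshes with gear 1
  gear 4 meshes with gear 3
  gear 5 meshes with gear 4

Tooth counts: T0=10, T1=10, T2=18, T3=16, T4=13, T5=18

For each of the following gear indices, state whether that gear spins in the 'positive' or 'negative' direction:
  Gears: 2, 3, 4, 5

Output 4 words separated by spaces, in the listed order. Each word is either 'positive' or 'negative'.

Gear 0 (driver): negative (depth 0)
  gear 1: meshes with gear 0 -> depth 1 -> positive (opposite of gear 0)
  gear 2: meshes with gear 1 -> depth 2 -> negative (opposite of gear 1)
  gear 3: meshes with gear 1 -> depth 2 -> negative (opposite of gear 1)
  gear 4: meshes with gear 3 -> depth 3 -> positive (opposite of gear 3)
  gear 5: meshes with gear 4 -> depth 4 -> negative (opposite of gear 4)
Queried indices 2, 3, 4, 5 -> negative, negative, positive, negative

Answer: negative negative positive negative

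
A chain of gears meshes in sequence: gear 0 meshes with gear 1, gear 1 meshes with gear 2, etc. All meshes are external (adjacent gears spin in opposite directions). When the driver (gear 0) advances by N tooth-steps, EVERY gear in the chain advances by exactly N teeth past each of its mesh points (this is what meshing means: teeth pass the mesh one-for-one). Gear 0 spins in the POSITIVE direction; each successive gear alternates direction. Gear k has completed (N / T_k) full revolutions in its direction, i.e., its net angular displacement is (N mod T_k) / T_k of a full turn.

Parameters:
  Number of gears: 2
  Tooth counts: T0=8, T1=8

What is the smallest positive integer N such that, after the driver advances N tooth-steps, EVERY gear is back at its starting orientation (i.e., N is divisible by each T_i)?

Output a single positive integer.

Gear k returns to start when N is a multiple of T_k.
All gears at start simultaneously when N is a common multiple of [8, 8]; the smallest such N is lcm(8, 8).
Start: lcm = T0 = 8
Fold in T1=8: gcd(8, 8) = 8; lcm(8, 8) = 8 * 8 / 8 = 64 / 8 = 8
Full cycle length = 8

Answer: 8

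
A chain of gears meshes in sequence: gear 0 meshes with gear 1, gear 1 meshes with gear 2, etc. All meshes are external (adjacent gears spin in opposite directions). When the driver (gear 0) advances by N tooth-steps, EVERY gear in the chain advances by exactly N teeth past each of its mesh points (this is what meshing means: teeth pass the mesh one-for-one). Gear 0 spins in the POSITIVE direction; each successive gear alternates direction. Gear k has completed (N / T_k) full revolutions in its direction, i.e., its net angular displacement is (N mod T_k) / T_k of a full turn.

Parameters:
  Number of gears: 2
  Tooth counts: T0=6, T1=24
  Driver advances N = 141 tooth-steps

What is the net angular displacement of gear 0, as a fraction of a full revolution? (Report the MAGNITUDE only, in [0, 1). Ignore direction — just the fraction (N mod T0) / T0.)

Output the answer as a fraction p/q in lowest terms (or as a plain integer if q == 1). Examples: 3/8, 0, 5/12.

Answer: 1/2

Derivation:
Chain of 2 gears, tooth counts: [6, 24]
  gear 0: T0=6, direction=positive, advance = 141 mod 6 = 3 teeth = 3/6 turn
  gear 1: T1=24, direction=negative, advance = 141 mod 24 = 21 teeth = 21/24 turn
Gear 0: 141 mod 6 = 3
Fraction = 3 / 6 = 1/2 (gcd(3,6)=3) = 1/2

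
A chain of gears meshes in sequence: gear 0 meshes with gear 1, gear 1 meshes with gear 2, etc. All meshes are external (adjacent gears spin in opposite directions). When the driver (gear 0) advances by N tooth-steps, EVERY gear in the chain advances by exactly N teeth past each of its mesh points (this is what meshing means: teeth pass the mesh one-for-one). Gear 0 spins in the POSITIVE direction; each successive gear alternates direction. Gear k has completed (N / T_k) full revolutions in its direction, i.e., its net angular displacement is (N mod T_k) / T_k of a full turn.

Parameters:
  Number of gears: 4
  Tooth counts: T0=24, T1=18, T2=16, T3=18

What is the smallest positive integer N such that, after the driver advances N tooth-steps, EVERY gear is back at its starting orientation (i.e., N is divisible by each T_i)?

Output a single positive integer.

Answer: 144

Derivation:
Gear k returns to start when N is a multiple of T_k.
All gears at start simultaneously when N is a common multiple of [24, 18, 16, 18]; the smallest such N is lcm(24, 18, 16, 18).
Start: lcm = T0 = 24
Fold in T1=18: gcd(24, 18) = 6; lcm(24, 18) = 24 * 18 / 6 = 432 / 6 = 72
Fold in T2=16: gcd(72, 16) = 8; lcm(72, 16) = 72 * 16 / 8 = 1152 / 8 = 144
Fold in T3=18: gcd(144, 18) = 18; lcm(144, 18) = 144 * 18 / 18 = 2592 / 18 = 144
Full cycle length = 144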